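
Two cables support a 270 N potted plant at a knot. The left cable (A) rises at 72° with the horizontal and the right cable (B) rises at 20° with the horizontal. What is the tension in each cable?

ΣF_x = 0: −T_A·cos72° + T_B·cos20° = 0 → T_B = 0.328849·T_A.
ΣF_y = 0: T_A·sin72° + T_B·sin20° = 270.
Substitute: T_A·(0.951057 + 0.328849·0.34202) = 270 → T_A = 253.872 ≈ 253.9 N.
Then T_B = 0.328849 × 253.872 = 83.49 N.

T_A = 253.9 N, T_B = 83.49 N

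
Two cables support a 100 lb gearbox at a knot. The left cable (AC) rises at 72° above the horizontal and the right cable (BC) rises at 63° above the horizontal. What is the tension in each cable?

T_AC = 64.20 lb, T_BC = 43.70 lb

ΣF_x = 0: −T_AC·cos72° + T_BC·cos63° = 0 → T_BC = 0.680668·T_AC.
ΣF_y = 0: T_AC·sin72° + T_BC·sin63° = 100.
Substitute: T_AC·(0.951057 + 0.680668·0.891007) = 100 → T_AC = 64.2039 ≈ 64.20 lb.
Then T_BC = 0.680668 × 64.2039 = 43.70 lb.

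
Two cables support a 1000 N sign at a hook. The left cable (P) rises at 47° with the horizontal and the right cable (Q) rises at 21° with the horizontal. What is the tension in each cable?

ΣF_x = 0: −T_P·cos47° + T_Q·cos21° = 0 → T_Q = 0.730519·T_P.
ΣF_y = 0: T_P·sin47° + T_Q·sin21° = 1000.
Substitute: T_P·(0.731354 + 0.730519·0.358368) = 1000 → T_P = 1006.9 ≈ 1007 N.
Then T_Q = 0.730519 × 1006.9 = 735.6 N.

T_P = 1007 N, T_Q = 735.6 N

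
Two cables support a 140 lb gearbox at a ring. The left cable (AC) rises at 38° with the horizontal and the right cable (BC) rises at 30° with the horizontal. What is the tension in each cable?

ΣF_x = 0: −T_AC·cos38° + T_BC·cos30° = 0 → T_BC = 0.909916·T_AC.
ΣF_y = 0: T_AC·sin38° + T_BC·sin30° = 140.
Substitute: T_AC·(0.615661 + 0.909916·0.5) = 140 → T_AC = 130.765 ≈ 130.8 lb.
Then T_BC = 0.909916 × 130.765 = 119.0 lb.

T_AC = 130.8 lb, T_BC = 119.0 lb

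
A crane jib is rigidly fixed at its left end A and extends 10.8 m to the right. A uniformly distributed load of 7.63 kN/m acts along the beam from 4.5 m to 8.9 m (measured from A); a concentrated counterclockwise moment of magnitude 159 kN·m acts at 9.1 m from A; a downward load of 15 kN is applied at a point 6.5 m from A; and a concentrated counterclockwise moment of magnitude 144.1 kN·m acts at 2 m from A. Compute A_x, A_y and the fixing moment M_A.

Resultant of the distributed load: 7.63 × 4.4 = 33.572 kN at 6.7 m from A.
ΣF_x = 0: A_x = 0.
ΣF_y = 0: A_y − 7.63·4.4 − 15 = 0 → A_y = 48.57 kN.
ΣM about A: M_A − (7.63·4.4)·6.7 + 159 − 15·6.5 + 144.1 = 0 → M_A = 19.33 kN·m.

A_x = 0, A_y = 48.57 kN, M_A = 19.33 kN·m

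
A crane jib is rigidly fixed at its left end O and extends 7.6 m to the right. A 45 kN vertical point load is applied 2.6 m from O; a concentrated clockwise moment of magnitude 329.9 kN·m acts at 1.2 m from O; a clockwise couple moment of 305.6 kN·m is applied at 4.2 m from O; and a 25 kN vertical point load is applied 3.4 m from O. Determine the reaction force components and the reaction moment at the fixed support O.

O_x = 0, O_y = 70.00 kN, M_O = 837.5 kN·m

ΣF_x = 0: O_x = 0.
ΣF_y = 0: O_y − 45 − 25 = 0 → O_y = 70.00 kN.
ΣM about O: M_O − 45·2.6 − 329.9 − 305.6 − 25·3.4 = 0 → M_O = 837.5 kN·m.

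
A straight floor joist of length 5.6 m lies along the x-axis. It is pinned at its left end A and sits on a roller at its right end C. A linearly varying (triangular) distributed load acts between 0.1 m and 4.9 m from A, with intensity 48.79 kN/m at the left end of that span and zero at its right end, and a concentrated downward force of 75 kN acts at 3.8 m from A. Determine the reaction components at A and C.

Resultant of the triangular load: ½ × 48.79 × 4.8 = 117.096 kN, acting at 1.7 m from A (one-third of the span from the peak).
Moments about A: C_y·5.6 − (½·48.79·4.8)·1.7 − 75·3.8 = 0 → C_y = 484.0632/5.6 = 86.4399 ≈ 86.44 kN.
ΣF_y = 0: A_y + 86.4399 − ½·48.79·4.8 − 75 = 0 → A_y = 105.7 kN.
ΣF_x = 0: no horizontal applied forces, so A_x = 0.

A_x = 0, A_y = 105.7 kN, C_y = 86.44 kN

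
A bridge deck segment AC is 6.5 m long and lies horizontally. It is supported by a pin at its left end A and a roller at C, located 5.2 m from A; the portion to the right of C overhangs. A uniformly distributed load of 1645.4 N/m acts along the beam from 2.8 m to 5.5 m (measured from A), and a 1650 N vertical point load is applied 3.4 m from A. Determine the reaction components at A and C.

Resultant of the distributed load: 1645.4 × 2.7 = 4442.58 N at 4.15 m from A.
Moments about A: C_y·5.2 − (1645.4·2.7)·4.15 − 1650·3.4 = 0 → C_y = 24046.707/5.2 = 4624.37 ≈ 4624 N.
ΣF_y = 0: A_y + 4624.37 − 1645.4·2.7 − 1650 = 0 → A_y = 1468 N.
ΣF_x = 0: no horizontal applied forces, so A_x = 0.

A_x = 0, A_y = 1468 N, C_y = 4624 N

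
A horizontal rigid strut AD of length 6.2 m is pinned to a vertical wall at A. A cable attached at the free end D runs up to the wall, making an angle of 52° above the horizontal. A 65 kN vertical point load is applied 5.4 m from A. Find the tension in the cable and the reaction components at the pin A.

T = 71.84 kN, A_x = 44.23 kN, A_y = 8.387 kN

ΣM about A: T·sin52°·6.2 − 65·5.4 = 0 → T = 351/(6.2·0.788011) = 71.8428 ≈ 71.84 kN.
ΣF_x = 0: A_x − T·cos52° = 0 → A_x = 71.8428 × 0.615661 = 44.23 kN.
ΣF_y = 0: A_y + T·sin52° − 65 = 0 → A_y = 65 − 71.8428 × 0.788011 = 8.387 kN.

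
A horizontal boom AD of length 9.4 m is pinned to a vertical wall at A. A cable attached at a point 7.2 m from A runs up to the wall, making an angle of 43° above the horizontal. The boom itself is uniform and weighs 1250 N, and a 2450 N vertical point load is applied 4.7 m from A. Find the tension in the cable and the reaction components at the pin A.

T = 3541 N, A_x = 2590 N, A_y = 1285 N

ΣM about A: T·sin43°·7.2 − 1250·4.7 − 2450·4.7 = 0 → T = 17390/(7.2·0.681998) = 3541.47 ≈ 3541 N.
ΣF_x = 0: A_x − T·cos43° = 0 → A_x = 3541.47 × 0.731354 = 2590 N.
ΣF_y = 0: A_y + T·sin43° − 1250 − 2450 = 0 → A_y = 3700 − 3541.47 × 0.681998 = 1285 N.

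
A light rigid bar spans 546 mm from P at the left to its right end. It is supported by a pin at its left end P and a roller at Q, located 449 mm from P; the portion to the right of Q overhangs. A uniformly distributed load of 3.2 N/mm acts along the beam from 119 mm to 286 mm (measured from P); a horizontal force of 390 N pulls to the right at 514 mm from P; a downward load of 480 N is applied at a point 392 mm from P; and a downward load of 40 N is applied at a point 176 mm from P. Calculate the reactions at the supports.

Resultant of the distributed load: 3.2 × 167 = 534.4 N at 202.5 mm from P.
Taking moments about P: Q_y·449 − (3.2·167)·202.5 − 480·392 − 40·176 = 0 → Q_y = 303416/449 = 675.759 ≈ 675.8 N.
ΣF_y = 0: P_y + 675.759 − 3.2·167 − 480 − 40 = 0 → P_y = 378.6 N.
ΣF_x = 0: P_x + 390 = 0 → P_x = -390.0 N.

P_x = -390.0 N, P_y = 378.6 N, Q_y = 675.8 N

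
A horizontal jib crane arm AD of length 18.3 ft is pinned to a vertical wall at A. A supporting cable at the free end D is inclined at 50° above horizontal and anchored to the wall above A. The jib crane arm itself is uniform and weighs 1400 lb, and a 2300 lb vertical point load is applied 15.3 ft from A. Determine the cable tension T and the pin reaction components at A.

ΣM about A: T·sin50°·18.3 − 1400·9.15 − 2300·15.3 = 0 → T = 48000/(18.3·0.766044) = 3424.02 ≈ 3424 lb.
ΣF_x = 0: A_x − T·cos50° = 0 → A_x = 3424.02 × 0.642788 = 2201 lb.
ΣF_y = 0: A_y + T·sin50° − 1400 − 2300 = 0 → A_y = 3700 − 3424.02 × 0.766044 = 1077 lb.

T = 3424 lb, A_x = 2201 lb, A_y = 1077 lb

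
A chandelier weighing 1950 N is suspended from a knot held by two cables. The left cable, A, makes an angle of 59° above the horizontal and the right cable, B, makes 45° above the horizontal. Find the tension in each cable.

T_A = 1421 N, T_B = 1035 N

ΣF_x = 0: −T_A·cos59° + T_B·cos45° = 0 → T_B = 0.728374·T_A.
ΣF_y = 0: T_A·sin59° + T_B·sin45° = 1950.
Substitute: T_A·(0.857167 + 0.728374·0.707107) = 1950 → T_A = 1421.07 ≈ 1421 N.
Then T_B = 0.728374 × 1421.07 = 1035 N.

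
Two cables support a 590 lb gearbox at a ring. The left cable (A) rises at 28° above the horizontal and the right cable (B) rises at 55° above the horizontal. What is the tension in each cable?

ΣF_x = 0: −T_A·cos28° + T_B·cos55° = 0 → T_B = 1.53937·T_A.
ΣF_y = 0: T_A·sin28° + T_B·sin55° = 590.
Substitute: T_A·(0.469472 + 1.53937·0.819152) = 590 → T_A = 340.952 ≈ 341.0 lb.
Then T_B = 1.53937 × 340.952 = 524.9 lb.

T_A = 341.0 lb, T_B = 524.9 lb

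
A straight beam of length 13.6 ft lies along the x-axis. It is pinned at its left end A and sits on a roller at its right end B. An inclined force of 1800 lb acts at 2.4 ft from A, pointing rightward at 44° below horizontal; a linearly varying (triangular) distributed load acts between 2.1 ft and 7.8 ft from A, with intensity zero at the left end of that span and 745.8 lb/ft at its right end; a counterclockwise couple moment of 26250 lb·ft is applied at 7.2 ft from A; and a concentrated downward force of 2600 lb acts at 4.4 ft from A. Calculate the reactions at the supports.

A_x = -1295 lb, A_y = 5922 lb, B_y = 53.79 lb

Resultant of the triangular load: ½ × 745.8 × 5.7 = 2125.53 lb, acting at 5.9 ft from A (one-third of the span from the peak).
Taking moments about A: B_y·13.6 − 1800·sin44°·2.4 − (½·745.8·5.7)·5.9 + 26250 − 2600·4.4 = 0 → B_y = 731.551/13.6 = 53.7905 ≈ 53.79 lb.
ΣF_y = 0: A_y + 53.7905 − 1800·sin44° − ½·745.8·5.7 − 2600 = 0 → A_y = 5922 lb.
ΣF_x = 0: A_x + 1800·cos44° = 0 → A_x = -1295 lb.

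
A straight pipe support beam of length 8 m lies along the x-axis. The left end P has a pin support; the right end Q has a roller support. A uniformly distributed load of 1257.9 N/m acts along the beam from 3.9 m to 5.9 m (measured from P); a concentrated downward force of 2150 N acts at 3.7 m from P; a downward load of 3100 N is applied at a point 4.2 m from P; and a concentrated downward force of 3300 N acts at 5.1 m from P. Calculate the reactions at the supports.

P_x = 0, P_y = 4799 N, Q_y = 6267 N

Resultant of the distributed load: 1257.9 × 2 = 2515.8 N at 4.9 m from P.
Taking moments about P: Q_y·8 − (1257.9·2)·4.9 − 2150·3.7 − 3100·4.2 − 3300·5.1 = 0 → Q_y = 50132.42/8 = 6266.55 ≈ 6267 N.
ΣF_y = 0: P_y + 6266.55 − 1257.9·2 − 2150 − 3100 − 3300 = 0 → P_y = 4799 N.
ΣF_x = 0: no horizontal applied forces, so P_x = 0.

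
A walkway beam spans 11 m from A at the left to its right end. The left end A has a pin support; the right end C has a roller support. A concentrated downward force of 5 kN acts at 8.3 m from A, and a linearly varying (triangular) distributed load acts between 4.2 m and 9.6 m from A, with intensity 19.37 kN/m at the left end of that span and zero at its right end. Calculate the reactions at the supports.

A_x = 0, A_y = 25.00 kN, C_y = 32.30 kN

Resultant of the triangular load: ½ × 19.37 × 5.4 = 52.299 kN, acting at 6 m from A (one-third of the span from the peak).
ΣM about A: C_y·11 − 5·8.3 − (½·19.37·5.4)·6 = 0 → C_y = 355.294/11 = 32.2995 ≈ 32.30 kN.
ΣF_y = 0: A_y + 32.2995 − 5 − ½·19.37·5.4 = 0 → A_y = 25.00 kN.
ΣF_x = 0: no horizontal applied forces, so A_x = 0.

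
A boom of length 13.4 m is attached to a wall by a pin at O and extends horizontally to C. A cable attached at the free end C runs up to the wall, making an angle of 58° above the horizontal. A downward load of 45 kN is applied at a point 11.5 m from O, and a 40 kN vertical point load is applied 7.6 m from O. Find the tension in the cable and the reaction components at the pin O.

ΣM about O: T·sin58°·13.4 − 45·11.5 − 40·7.6 = 0 → T = 821.5/(13.4·0.848048) = 72.2907 ≈ 72.29 kN.
ΣF_x = 0: O_x − T·cos58° = 0 → O_x = 72.2907 × 0.529919 = 38.31 kN.
ΣF_y = 0: O_y + T·sin58° − 45 − 40 = 0 → O_y = 85 − 72.2907 × 0.848048 = 23.69 kN.

T = 72.29 kN, O_x = 38.31 kN, O_y = 23.69 kN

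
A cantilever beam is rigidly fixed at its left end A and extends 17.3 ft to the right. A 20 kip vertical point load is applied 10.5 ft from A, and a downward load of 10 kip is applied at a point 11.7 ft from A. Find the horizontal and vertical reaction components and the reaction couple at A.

A_x = 0, A_y = 30.00 kip, M_A = 327.0 kip·ft

ΣF_x = 0: A_x = 0.
ΣF_y = 0: A_y − 20 − 10 = 0 → A_y = 30.00 kip.
ΣM about A: M_A − 20·10.5 − 10·11.7 = 0 → M_A = 327.0 kip·ft.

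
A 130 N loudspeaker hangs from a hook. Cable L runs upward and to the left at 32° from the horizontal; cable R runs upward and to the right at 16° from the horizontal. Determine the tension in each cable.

ΣF_x = 0: −T_L·cos32° + T_R·cos16° = 0 → T_R = 0.882224·T_L.
ΣF_y = 0: T_L·sin32° + T_R·sin16° = 130.
Substitute: T_L·(0.529919 + 0.882224·0.275637) = 130 → T_L = 168.156 ≈ 168.2 N.
Then T_R = 0.882224 × 168.156 = 148.4 N.

T_L = 168.2 N, T_R = 148.4 N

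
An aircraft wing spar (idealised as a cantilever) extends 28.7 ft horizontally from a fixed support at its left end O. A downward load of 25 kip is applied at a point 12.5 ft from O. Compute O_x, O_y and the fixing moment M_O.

ΣF_x = 0: O_x = 0.
ΣF_y = 0: O_y − 25 = 0 → O_y = 25.00 kip.
ΣM about O: M_O − 25·12.5 = 0 → M_O = 312.5 kip·ft.

O_x = 0, O_y = 25.00 kip, M_O = 312.5 kip·ft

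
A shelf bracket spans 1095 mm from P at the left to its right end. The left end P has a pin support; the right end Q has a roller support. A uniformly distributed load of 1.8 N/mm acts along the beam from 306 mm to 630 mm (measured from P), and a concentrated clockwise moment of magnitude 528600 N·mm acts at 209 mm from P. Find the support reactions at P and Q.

P_x = 0, P_y = -148.8 N, Q_y = 732.0 N

Resultant of the distributed load: 1.8 × 324 = 583.2 N at 468 mm from P.
Taking moments about P: Q_y·1095 − (1.8·324)·468 − 528600 = 0 → Q_y = 801537.6/1095 = 731.998 ≈ 732.0 N.
ΣF_y = 0: P_y + 731.998 − 1.8·324 = 0 → P_y = -148.8 N.
ΣF_x = 0: no horizontal applied forces, so P_x = 0.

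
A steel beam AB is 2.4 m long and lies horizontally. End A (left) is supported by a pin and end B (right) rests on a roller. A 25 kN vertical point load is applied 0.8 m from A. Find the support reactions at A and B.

A_x = 0, A_y = 16.67 kN, B_y = 8.333 kN

Moments about A: B_y·2.4 − 25·0.8 = 0 → B_y = 20/2.4 = 8.33333 ≈ 8.333 kN.
ΣF_y = 0: A_y + 8.33333 − 25 = 0 → A_y = 16.67 kN.
ΣF_x = 0: no horizontal applied forces, so A_x = 0.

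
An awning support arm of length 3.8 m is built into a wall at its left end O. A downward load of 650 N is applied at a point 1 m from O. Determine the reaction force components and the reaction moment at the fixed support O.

ΣF_x = 0: O_x = 0.
ΣF_y = 0: O_y − 650 = 0 → O_y = 650.0 N.
ΣM about O: M_O − 650·1 = 0 → M_O = 650.0 N·m.

O_x = 0, O_y = 650.0 N, M_O = 650.0 N·m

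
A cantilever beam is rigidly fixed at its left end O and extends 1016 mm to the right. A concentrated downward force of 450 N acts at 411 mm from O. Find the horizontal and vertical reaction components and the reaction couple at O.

ΣF_x = 0: O_x = 0.
ΣF_y = 0: O_y − 450 = 0 → O_y = 450.0 N.
ΣM about O: M_O − 450·411 = 0 → M_O = 185000 N·mm.

O_x = 0, O_y = 450.0 N, M_O = 185000 N·mm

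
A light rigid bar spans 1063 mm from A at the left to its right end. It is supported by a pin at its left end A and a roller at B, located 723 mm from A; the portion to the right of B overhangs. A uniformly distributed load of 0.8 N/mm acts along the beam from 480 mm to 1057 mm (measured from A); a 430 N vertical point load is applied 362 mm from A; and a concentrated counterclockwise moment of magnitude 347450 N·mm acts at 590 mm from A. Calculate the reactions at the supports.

A_x = 0, A_y = 666.2 N, B_y = 225.4 N

Resultant of the distributed load: 0.8 × 577 = 461.6 N at 768.5 mm from A.
ΣM about A: B_y·723 − (0.8·577)·768.5 − 430·362 + 347450 = 0 → B_y = 162949.6/723 = 225.38 ≈ 225.4 N.
ΣF_y = 0: A_y + 225.38 − 0.8·577 − 430 = 0 → A_y = 666.2 N.
ΣF_x = 0: no horizontal applied forces, so A_x = 0.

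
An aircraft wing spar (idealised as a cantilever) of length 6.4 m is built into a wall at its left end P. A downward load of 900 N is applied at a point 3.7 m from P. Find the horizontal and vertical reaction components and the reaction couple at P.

P_x = 0, P_y = 900.0 N, M_P = 3330 N·m

ΣF_x = 0: P_x = 0.
ΣF_y = 0: P_y − 900 = 0 → P_y = 900.0 N.
ΣM about P: M_P − 900·3.7 = 0 → M_P = 3330 N·m.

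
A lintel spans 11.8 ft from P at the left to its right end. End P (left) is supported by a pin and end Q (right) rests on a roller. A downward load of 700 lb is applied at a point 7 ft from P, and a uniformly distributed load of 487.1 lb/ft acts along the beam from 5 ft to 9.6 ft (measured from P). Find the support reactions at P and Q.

Resultant of the distributed load: 487.1 × 4.6 = 2240.66 lb at 7.3 ft from P.
Moments about P: Q_y·11.8 − 700·7 − (487.1·4.6)·7.3 = 0 → Q_y = 21256.818/11.8 = 1801.43 ≈ 1801 lb.
ΣF_y = 0: P_y + 1801.43 − 700 − 487.1·4.6 = 0 → P_y = 1139 lb.
ΣF_x = 0: no horizontal applied forces, so P_x = 0.

P_x = 0, P_y = 1139 lb, Q_y = 1801 lb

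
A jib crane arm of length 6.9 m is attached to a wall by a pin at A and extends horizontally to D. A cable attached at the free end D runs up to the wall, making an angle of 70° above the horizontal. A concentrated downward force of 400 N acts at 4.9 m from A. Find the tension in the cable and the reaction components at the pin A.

ΣM about A: T·sin70°·6.9 − 400·4.9 = 0 → T = 1960/(6.9·0.939693) = 302.288 ≈ 302.3 N.
ΣF_x = 0: A_x − T·cos70° = 0 → A_x = 302.288 × 0.34202 = 103.4 N.
ΣF_y = 0: A_y + T·sin70° − 400 = 0 → A_y = 400 − 302.288 × 0.939693 = 115.9 N.

T = 302.3 N, A_x = 103.4 N, A_y = 115.9 N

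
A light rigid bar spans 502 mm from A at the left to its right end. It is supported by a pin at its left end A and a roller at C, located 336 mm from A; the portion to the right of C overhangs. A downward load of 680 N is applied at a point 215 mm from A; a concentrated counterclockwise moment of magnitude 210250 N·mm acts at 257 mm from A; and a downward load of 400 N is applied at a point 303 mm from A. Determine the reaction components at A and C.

Moments about A: C_y·336 − 680·215 + 210250 − 400·303 = 0 → C_y = 57150/336 = 170.089 ≈ 170.1 N.
ΣF_y = 0: A_y + 170.089 − 680 − 400 = 0 → A_y = 909.9 N.
ΣF_x = 0: no horizontal applied forces, so A_x = 0.

A_x = 0, A_y = 909.9 N, C_y = 170.1 N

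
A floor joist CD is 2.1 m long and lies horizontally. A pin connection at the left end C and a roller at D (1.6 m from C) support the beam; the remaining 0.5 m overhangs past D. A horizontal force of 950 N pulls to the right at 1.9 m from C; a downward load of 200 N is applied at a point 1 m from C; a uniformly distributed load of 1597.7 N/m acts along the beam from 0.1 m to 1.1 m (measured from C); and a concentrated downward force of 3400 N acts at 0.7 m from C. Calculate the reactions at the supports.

Resultant of the distributed load: 1597.7 × 1 = 1597.7 N at 0.6 m from C.
Taking moments about C: D_y·1.6 − 200·1 − (1597.7·1)·0.6 − 3400·0.7 = 0 → D_y = 3538.62/1.6 = 2211.64 ≈ 2212 N.
ΣF_y = 0: C_y + 2211.64 − 200 − 1597.7·1 − 3400 = 0 → C_y = 2986 N.
ΣF_x = 0: C_x + 950 = 0 → C_x = -950.0 N.

C_x = -950.0 N, C_y = 2986 N, D_y = 2212 N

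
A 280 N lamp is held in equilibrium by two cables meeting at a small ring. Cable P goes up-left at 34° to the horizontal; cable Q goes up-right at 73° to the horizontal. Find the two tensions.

ΣF_x = 0: −T_P·cos34° + T_Q·cos73° = 0 → T_Q = 2.83556·T_P.
ΣF_y = 0: T_P·sin34° + T_Q·sin73° = 280.
Substitute: T_P·(0.559193 + 2.83556·0.956305) = 280 → T_P = 85.6046 ≈ 85.60 N.
Then T_Q = 2.83556 × 85.6046 = 242.7 N.

T_P = 85.60 N, T_Q = 242.7 N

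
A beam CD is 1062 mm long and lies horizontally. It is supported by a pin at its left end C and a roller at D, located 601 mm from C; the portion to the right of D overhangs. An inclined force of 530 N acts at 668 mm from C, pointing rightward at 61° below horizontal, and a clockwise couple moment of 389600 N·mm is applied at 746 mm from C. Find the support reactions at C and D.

Moments about C: D_y·601 − 530·sin61°·668 − 389600 = 0 → D_y = 699250/601 = 1163.48 ≈ 1163 N.
ΣF_y = 0: C_y + 1163.48 − 530·sin61° = 0 → C_y = -699.9 N.
ΣF_x = 0: C_x + 530·cos61° = 0 → C_x = -256.9 N.

C_x = -256.9 N, C_y = -699.9 N, D_y = 1163 N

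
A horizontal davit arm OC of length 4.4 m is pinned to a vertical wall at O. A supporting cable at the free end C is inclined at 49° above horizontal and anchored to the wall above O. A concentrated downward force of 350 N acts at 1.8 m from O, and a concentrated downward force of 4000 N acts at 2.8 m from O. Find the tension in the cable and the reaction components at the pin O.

T = 3562 N, O_x = 2337 N, O_y = 1661 N

ΣM about O: T·sin49°·4.4 − 350·1.8 − 4000·2.8 = 0 → T = 11830/(4.4·0.75471) = 3562.48 ≈ 3562 N.
ΣF_x = 0: O_x − T·cos49° = 0 → O_x = 3562.48 × 0.656059 = 2337 N.
ΣF_y = 0: O_y + T·sin49° − 350 − 4000 = 0 → O_y = 4350 − 3562.48 × 0.75471 = 1661 N.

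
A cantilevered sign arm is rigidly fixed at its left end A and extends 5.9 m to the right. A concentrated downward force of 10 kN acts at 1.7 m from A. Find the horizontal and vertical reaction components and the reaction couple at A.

ΣF_x = 0: A_x = 0.
ΣF_y = 0: A_y − 10 = 0 → A_y = 10.00 kN.
ΣM about A: M_A − 10·1.7 = 0 → M_A = 17.00 kN·m.

A_x = 0, A_y = 10.00 kN, M_A = 17.00 kN·m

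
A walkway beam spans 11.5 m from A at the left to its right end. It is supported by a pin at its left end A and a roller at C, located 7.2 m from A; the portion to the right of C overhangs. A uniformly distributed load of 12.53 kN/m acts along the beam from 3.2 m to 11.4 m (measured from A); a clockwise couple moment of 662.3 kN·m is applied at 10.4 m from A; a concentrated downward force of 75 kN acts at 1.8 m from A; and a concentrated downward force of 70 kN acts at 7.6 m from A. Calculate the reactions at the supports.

A_x = 0, A_y = -41.05 kN, C_y = 288.8 kN

Resultant of the distributed load: 12.53 × 8.2 = 102.746 kN at 7.3 m from A.
Moments about A: C_y·7.2 − (12.53·8.2)·7.3 − 662.3 − 75·1.8 − 70·7.6 = 0 → C_y = 2079.3458/7.2 = 288.798 ≈ 288.8 kN.
ΣF_y = 0: A_y + 288.798 − 12.53·8.2 − 75 − 70 = 0 → A_y = -41.05 kN.
ΣF_x = 0: no horizontal applied forces, so A_x = 0.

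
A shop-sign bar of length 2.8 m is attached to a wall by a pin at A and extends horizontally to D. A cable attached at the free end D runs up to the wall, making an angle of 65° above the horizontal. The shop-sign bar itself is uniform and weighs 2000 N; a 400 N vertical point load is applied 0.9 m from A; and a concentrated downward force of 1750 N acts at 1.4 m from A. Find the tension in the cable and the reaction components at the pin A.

ΣM about A: T·sin65°·2.8 − 2000·1.4 − 400·0.9 − 1750·1.4 = 0 → T = 5610/(2.8·0.906308) = 2210.7 ≈ 2211 N.
ΣF_x = 0: A_x − T·cos65° = 0 → A_x = 2210.7 × 0.422618 = 934.3 N.
ΣF_y = 0: A_y + T·sin65° − 2000 − 400 − 1750 = 0 → A_y = 4150 − 2210.7 × 0.906308 = 2146 N.

T = 2211 N, A_x = 934.3 N, A_y = 2146 N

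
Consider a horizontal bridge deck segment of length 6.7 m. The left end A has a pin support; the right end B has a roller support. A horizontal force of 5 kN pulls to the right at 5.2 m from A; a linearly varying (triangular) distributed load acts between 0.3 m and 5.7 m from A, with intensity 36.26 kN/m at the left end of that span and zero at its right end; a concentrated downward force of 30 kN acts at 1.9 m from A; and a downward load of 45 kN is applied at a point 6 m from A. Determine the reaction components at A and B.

Resultant of the triangular load: ½ × 36.26 × 5.4 = 97.902 kN, acting at 2.1 m from A (one-third of the span from the peak).
ΣM about A: B_y·6.7 − (½·36.26·5.4)·2.1 − 30·1.9 − 45·6 = 0 → B_y = 532.5942/6.7 = 79.4917 ≈ 79.49 kN.
ΣF_y = 0: A_y + 79.4917 − ½·36.26·5.4 − 30 − 45 = 0 → A_y = 93.41 kN.
ΣF_x = 0: A_x + 5 = 0 → A_x = -5.000 kN.

A_x = -5.000 kN, A_y = 93.41 kN, B_y = 79.49 kN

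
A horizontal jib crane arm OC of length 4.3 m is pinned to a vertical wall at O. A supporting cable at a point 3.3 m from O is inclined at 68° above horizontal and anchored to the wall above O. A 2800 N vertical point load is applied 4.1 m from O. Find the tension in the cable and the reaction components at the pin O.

T = 3752 N, O_x = 1406 N, O_y = -678.8 N

ΣM about O: T·sin68°·3.3 − 2800·4.1 = 0 → T = 11480/(3.3·0.927184) = 3751.99 ≈ 3752 N.
ΣF_x = 0: O_x − T·cos68° = 0 → O_x = 3751.99 × 0.374607 = 1406 N.
ΣF_y = 0: O_y + T·sin68° − 2800 = 0 → O_y = 2800 − 3751.99 × 0.927184 = -678.8 N.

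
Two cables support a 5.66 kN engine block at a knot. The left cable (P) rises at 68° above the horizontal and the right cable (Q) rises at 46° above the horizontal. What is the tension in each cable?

T_P = 4.304 kN, T_Q = 2.321 kN

ΣF_x = 0: −T_P·cos68° + T_Q·cos46° = 0 → T_Q = 0.539267·T_P.
ΣF_y = 0: T_P·sin68° + T_Q·sin46° = 5.66.
Substitute: T_P·(0.927184 + 0.539267·0.71934) = 5.66 → T_P = 4.30385 ≈ 4.304 kN.
Then T_Q = 0.539267 × 4.30385 = 2.321 kN.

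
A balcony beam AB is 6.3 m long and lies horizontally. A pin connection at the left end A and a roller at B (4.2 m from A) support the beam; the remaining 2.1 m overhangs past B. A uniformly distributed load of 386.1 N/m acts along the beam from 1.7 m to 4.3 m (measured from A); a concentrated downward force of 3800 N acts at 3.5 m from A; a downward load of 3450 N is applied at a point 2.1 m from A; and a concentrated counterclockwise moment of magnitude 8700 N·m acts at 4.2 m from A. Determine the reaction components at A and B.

A_x = 0, A_y = 4717 N, B_y = 3537 N

Resultant of the distributed load: 386.1 × 2.6 = 1003.86 N at 3 m from A.
Taking moments about A: B_y·4.2 − (386.1·2.6)·3 − 3800·3.5 − 3450·2.1 + 8700 = 0 → B_y = 14856.58/4.2 = 3537.28 ≈ 3537 N.
ΣF_y = 0: A_y + 3537.28 − 386.1·2.6 − 3800 − 3450 = 0 → A_y = 4717 N.
ΣF_x = 0: no horizontal applied forces, so A_x = 0.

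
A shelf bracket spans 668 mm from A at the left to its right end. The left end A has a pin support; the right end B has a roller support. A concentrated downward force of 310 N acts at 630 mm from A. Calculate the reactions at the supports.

A_x = 0, A_y = 17.63 N, B_y = 292.4 N

Taking moments about A: B_y·668 − 310·630 = 0 → B_y = 195300/668 = 292.365 ≈ 292.4 N.
ΣF_y = 0: A_y + 292.365 − 310 = 0 → A_y = 17.63 N.
ΣF_x = 0: no horizontal applied forces, so A_x = 0.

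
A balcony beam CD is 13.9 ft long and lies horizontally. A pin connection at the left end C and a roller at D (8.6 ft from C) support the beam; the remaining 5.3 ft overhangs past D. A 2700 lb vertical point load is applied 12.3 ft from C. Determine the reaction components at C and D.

Taking moments about C: D_y·8.6 − 2700·12.3 = 0 → D_y = 33210/8.6 = 3861.63 ≈ 3862 lb.
ΣF_y = 0: C_y + 3861.63 − 2700 = 0 → C_y = -1162 lb.
ΣF_x = 0: no horizontal applied forces, so C_x = 0.

C_x = 0, C_y = -1162 lb, D_y = 3862 lb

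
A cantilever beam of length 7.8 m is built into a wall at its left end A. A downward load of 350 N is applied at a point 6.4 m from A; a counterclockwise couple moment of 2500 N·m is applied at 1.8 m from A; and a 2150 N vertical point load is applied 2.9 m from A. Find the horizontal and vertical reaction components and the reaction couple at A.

A_x = 0, A_y = 2500 N, M_A = 5975 N·m

ΣF_x = 0: A_x = 0.
ΣF_y = 0: A_y − 350 − 2150 = 0 → A_y = 2500 N.
ΣM about A: M_A − 350·6.4 + 2500 − 2150·2.9 = 0 → M_A = 5975 N·m.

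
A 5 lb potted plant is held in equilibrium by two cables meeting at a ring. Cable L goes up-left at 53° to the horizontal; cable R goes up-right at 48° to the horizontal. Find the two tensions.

T_L = 3.408 lb, T_R = 3.065 lb

ΣF_x = 0: −T_L·cos53° + T_R·cos48° = 0 → T_R = 0.899398·T_L.
ΣF_y = 0: T_L·sin53° + T_R·sin48° = 5.
Substitute: T_L·(0.798636 + 0.899398·0.743145) = 5 → T_L = 3.40827 ≈ 3.408 lb.
Then T_R = 0.899398 × 3.40827 = 3.065 lb.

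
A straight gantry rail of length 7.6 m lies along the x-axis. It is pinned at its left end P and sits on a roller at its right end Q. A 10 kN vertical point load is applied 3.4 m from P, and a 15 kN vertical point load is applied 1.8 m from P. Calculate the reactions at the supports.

P_x = 0, P_y = 16.97 kN, Q_y = 8.026 kN

Taking moments about P: Q_y·7.6 − 10·3.4 − 15·1.8 = 0 → Q_y = 61/7.6 = 8.02632 ≈ 8.026 kN.
ΣF_y = 0: P_y + 8.02632 − 10 − 15 = 0 → P_y = 16.97 kN.
ΣF_x = 0: no horizontal applied forces, so P_x = 0.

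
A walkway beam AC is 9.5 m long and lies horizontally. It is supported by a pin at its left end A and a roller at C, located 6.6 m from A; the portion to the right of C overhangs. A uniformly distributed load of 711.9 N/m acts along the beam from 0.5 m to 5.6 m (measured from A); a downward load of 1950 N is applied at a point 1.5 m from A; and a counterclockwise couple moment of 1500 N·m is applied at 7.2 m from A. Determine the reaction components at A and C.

Resultant of the distributed load: 711.9 × 5.1 = 3630.69 N at 3.05 m from A.
ΣM about A: C_y·6.6 − (711.9·5.1)·3.05 − 1950·1.5 + 1500 = 0 → C_y = 12498.6045/6.6 = 1893.73 ≈ 1894 N.
ΣF_y = 0: A_y + 1893.73 − 711.9·5.1 − 1950 = 0 → A_y = 3687 N.
ΣF_x = 0: no horizontal applied forces, so A_x = 0.

A_x = 0, A_y = 3687 N, C_y = 1894 N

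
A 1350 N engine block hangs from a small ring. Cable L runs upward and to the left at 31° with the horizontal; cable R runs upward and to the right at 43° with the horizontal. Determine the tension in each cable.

T_L = 1027 N, T_R = 1204 N

ΣF_x = 0: −T_L·cos31° + T_R·cos43° = 0 → T_R = 1.17203·T_L.
ΣF_y = 0: T_L·sin31° + T_R·sin43° = 1350.
Substitute: T_L·(0.515038 + 1.17203·0.681998) = 1350 → T_L = 1027.12 ≈ 1027 N.
Then T_R = 1.17203 × 1027.12 = 1204 N.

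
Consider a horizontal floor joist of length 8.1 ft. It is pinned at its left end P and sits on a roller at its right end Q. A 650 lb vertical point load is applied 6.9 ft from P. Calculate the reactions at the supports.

Taking moments about P: Q_y·8.1 − 650·6.9 = 0 → Q_y = 4485/8.1 = 553.704 ≈ 553.7 lb.
ΣF_y = 0: P_y + 553.704 − 650 = 0 → P_y = 96.30 lb.
ΣF_x = 0: no horizontal applied forces, so P_x = 0.

P_x = 0, P_y = 96.30 lb, Q_y = 553.7 lb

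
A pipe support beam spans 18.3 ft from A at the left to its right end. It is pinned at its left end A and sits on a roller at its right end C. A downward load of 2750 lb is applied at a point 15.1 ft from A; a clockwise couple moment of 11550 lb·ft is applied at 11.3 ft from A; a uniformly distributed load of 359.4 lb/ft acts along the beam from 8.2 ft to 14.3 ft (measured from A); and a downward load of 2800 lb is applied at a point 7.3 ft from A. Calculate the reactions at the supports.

Resultant of the distributed load: 359.4 × 6.1 = 2192.34 lb at 11.25 ft from A.
Taking moments about A: C_y·18.3 − 2750·15.1 − 11550 − (359.4·6.1)·11.25 − 2800·7.3 = 0 → C_y = 98178.825/18.3 = 5364.96 ≈ 5365 lb.
ΣF_y = 0: A_y + 5364.96 − 2750 − 359.4·6.1 − 2800 = 0 → A_y = 2377 lb.
ΣF_x = 0: no horizontal applied forces, so A_x = 0.

A_x = 0, A_y = 2377 lb, C_y = 5365 lb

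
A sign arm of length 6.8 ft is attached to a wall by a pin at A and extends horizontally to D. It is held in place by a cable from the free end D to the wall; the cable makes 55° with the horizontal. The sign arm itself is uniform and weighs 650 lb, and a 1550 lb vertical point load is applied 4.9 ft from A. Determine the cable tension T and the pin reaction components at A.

T = 1760 lb, A_x = 1010 lb, A_y = 758.1 lb

ΣM about A: T·sin55°·6.8 − 650·3.4 − 1550·4.9 = 0 → T = 9805/(6.8·0.819152) = 1760.25 ≈ 1760 lb.
ΣF_x = 0: A_x − T·cos55° = 0 → A_x = 1760.25 × 0.573576 = 1010 lb.
ΣF_y = 0: A_y + T·sin55° − 650 − 1550 = 0 → A_y = 2200 − 1760.25 × 0.819152 = 758.1 lb.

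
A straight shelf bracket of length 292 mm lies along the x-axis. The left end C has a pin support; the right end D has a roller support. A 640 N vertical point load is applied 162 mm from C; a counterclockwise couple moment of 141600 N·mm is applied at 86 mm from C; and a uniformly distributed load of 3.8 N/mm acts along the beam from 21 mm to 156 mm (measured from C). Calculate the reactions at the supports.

C_x = 0, C_y = 1127 N, D_y = 25.62 N

Resultant of the distributed load: 3.8 × 135 = 513 N at 88.5 mm from C.
Taking moments about C: D_y·292 − 640·162 + 141600 − (3.8·135)·88.5 = 0 → D_y = 7480.5/292 = 25.6182 ≈ 25.62 N.
ΣF_y = 0: C_y + 25.6182 − 640 − 3.8·135 = 0 → C_y = 1127 N.
ΣF_x = 0: no horizontal applied forces, so C_x = 0.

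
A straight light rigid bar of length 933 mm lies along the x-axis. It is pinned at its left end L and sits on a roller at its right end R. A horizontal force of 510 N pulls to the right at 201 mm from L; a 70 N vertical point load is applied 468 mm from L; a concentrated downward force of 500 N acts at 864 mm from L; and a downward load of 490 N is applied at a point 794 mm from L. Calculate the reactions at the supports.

ΣM about L: R_y·933 − 70·468 − 500·864 − 490·794 = 0 → R_y = 853820/933 = 915.134 ≈ 915.1 N.
ΣF_y = 0: L_y + 915.134 − 70 − 500 − 490 = 0 → L_y = 144.9 N.
ΣF_x = 0: L_x + 510 = 0 → L_x = -510.0 N.

L_x = -510.0 N, L_y = 144.9 N, R_y = 915.1 N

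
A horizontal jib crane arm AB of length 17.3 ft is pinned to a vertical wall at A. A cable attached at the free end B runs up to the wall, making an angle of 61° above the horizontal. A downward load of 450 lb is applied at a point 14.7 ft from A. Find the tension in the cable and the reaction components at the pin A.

ΣM about A: T·sin61°·17.3 − 450·14.7 = 0 → T = 6615/(17.3·0.87462) = 437.184 ≈ 437.2 lb.
ΣF_x = 0: A_x − T·cos61° = 0 → A_x = 437.184 × 0.48481 = 212.0 lb.
ΣF_y = 0: A_y + T·sin61° − 450 = 0 → A_y = 450 − 437.184 × 0.87462 = 67.63 lb.

T = 437.2 lb, A_x = 212.0 lb, A_y = 67.63 lb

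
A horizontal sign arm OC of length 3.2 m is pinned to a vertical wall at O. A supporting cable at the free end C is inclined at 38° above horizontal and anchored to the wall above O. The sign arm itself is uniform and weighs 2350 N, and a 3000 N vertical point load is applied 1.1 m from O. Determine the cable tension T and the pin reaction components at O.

ΣM about O: T·sin38°·3.2 − 2350·1.6 − 3000·1.1 = 0 → T = 7060/(3.2·0.615661) = 3583.55 ≈ 3584 N.
ΣF_x = 0: O_x − T·cos38° = 0 → O_x = 3583.55 × 0.788011 = 2824 N.
ΣF_y = 0: O_y + T·sin38° − 2350 − 3000 = 0 → O_y = 5350 − 3583.55 × 0.615661 = 3144 N.

T = 3584 N, O_x = 2824 N, O_y = 3144 N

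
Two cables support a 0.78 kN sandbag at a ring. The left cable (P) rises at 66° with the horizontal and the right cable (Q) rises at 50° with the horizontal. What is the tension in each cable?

T_P = 0.5578 kN, T_Q = 0.3530 kN

ΣF_x = 0: −T_P·cos66° + T_Q·cos50° = 0 → T_Q = 0.63277·T_P.
ΣF_y = 0: T_P·sin66° + T_Q·sin50° = 0.78.
Substitute: T_P·(0.913545 + 0.63277·0.766044) = 0.78 → T_P = 0.55783 ≈ 0.5578 kN.
Then T_Q = 0.63277 × 0.55783 = 0.3530 kN.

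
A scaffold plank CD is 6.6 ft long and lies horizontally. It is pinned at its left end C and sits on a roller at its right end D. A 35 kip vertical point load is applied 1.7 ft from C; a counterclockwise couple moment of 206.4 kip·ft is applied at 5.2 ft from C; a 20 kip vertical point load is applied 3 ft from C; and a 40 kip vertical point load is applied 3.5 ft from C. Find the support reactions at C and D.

C_x = 0, C_y = 86.95 kip, D_y = 8.045 kip

Taking moments about C: D_y·6.6 − 35·1.7 + 206.4 − 20·3 − 40·3.5 = 0 → D_y = 53.1/6.6 = 8.04545 ≈ 8.045 kip.
ΣF_y = 0: C_y + 8.04545 − 35 − 20 − 40 = 0 → C_y = 86.95 kip.
ΣF_x = 0: no horizontal applied forces, so C_x = 0.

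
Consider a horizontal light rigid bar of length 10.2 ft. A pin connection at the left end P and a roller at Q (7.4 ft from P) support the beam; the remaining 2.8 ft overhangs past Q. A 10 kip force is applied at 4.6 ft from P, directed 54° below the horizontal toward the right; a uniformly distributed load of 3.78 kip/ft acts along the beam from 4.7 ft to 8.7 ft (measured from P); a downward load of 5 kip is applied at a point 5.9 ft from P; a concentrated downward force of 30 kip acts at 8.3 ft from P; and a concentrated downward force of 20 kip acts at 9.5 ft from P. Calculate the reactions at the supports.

Resultant of the distributed load: 3.78 × 4 = 15.12 kip at 6.7 ft from P.
ΣM about P: Q_y·7.4 − 10·sin54°·4.6 − (3.78·4)·6.7 − 5·5.9 − 30·8.3 − 20·9.5 = 0 → Q_y = 607.019/7.4 = 82.0296 ≈ 82.03 kip.
ΣF_y = 0: P_y + 82.0296 − 10·sin54° − 3.78·4 − 5 − 30 − 20 = 0 → P_y = -3.819 kip.
ΣF_x = 0: P_x + 10·cos54° = 0 → P_x = -5.878 kip.

P_x = -5.878 kip, P_y = -3.819 kip, Q_y = 82.03 kip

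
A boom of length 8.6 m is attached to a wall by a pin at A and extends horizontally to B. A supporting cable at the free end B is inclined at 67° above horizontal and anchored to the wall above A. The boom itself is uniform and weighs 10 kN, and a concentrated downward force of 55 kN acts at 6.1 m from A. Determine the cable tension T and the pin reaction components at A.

T = 47.81 kN, A_x = 18.68 kN, A_y = 20.99 kN

ΣM about A: T·sin67°·8.6 − 10·4.3 − 55·6.1 = 0 → T = 378.5/(8.6·0.920505) = 47.8125 ≈ 47.81 kN.
ΣF_x = 0: A_x − T·cos67° = 0 → A_x = 47.8125 × 0.390731 = 18.68 kN.
ΣF_y = 0: A_y + T·sin67° − 10 − 55 = 0 → A_y = 65 − 47.8125 × 0.920505 = 20.99 kN.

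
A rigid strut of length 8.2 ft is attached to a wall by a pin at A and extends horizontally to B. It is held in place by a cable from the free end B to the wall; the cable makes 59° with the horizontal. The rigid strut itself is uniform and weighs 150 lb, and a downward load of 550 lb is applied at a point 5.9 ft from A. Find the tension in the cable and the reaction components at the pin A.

ΣM about A: T·sin59°·8.2 − 150·4.1 − 550·5.9 = 0 → T = 3860/(8.2·0.857167) = 549.172 ≈ 549.2 lb.
ΣF_x = 0: A_x − T·cos59° = 0 → A_x = 549.172 × 0.515038 = 282.8 lb.
ΣF_y = 0: A_y + T·sin59° − 150 − 550 = 0 → A_y = 700 − 549.172 × 0.857167 = 229.3 lb.

T = 549.2 lb, A_x = 282.8 lb, A_y = 229.3 lb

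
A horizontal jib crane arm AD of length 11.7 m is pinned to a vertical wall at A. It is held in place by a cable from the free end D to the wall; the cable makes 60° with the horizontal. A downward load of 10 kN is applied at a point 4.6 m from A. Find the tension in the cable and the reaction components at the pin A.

T = 4.540 kN, A_x = 2.270 kN, A_y = 6.068 kN

ΣM about A: T·sin60°·11.7 − 10·4.6 = 0 → T = 46/(11.7·0.866025) = 4.53985 ≈ 4.540 kN.
ΣF_x = 0: A_x − T·cos60° = 0 → A_x = 4.53985 × 0.5 = 2.270 kN.
ΣF_y = 0: A_y + T·sin60° − 10 = 0 → A_y = 10 − 4.53985 × 0.866025 = 6.068 kN.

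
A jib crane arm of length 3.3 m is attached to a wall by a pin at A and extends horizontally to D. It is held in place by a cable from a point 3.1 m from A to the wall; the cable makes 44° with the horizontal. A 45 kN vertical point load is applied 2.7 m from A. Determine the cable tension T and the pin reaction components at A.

ΣM about A: T·sin44°·3.1 − 45·2.7 = 0 → T = 121.5/(3.1·0.694658) = 56.4214 ≈ 56.42 kN.
ΣF_x = 0: A_x − T·cos44° = 0 → A_x = 56.4214 × 0.71934 = 40.59 kN.
ΣF_y = 0: A_y + T·sin44° − 45 = 0 → A_y = 45 − 56.4214 × 0.694658 = 5.806 kN.

T = 56.42 kN, A_x = 40.59 kN, A_y = 5.806 kN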